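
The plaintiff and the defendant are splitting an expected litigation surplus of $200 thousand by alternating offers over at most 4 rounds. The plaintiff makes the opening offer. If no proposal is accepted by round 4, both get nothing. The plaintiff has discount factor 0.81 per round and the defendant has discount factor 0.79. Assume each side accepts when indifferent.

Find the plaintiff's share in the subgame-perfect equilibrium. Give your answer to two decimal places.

Solve by backward induction from round 4.
Round 4 (the defendant proposes): the plaintiff will accept anything ≥ 0, so the defendant offers 0 and keeps 200.
Round 3 (the plaintiff proposes): the defendant can get 200 next round, worth 0.79 × 200 = 158 now, so the plaintiff offers 158, keeping 42.
Round 2 (the defendant proposes): the plaintiff can get 42 next round, worth 0.81 × 42 = 34.02 now. The defendant offers 34.02 and keeps 200 − 34.02 = 165.98.
Round 1 (the plaintiff proposes): the defendant can get 165.98 next round, worth 0.79 × 165.98 = 131.1242 now, so the plaintiff offers 131.1242, keeping 68.8758.

68.88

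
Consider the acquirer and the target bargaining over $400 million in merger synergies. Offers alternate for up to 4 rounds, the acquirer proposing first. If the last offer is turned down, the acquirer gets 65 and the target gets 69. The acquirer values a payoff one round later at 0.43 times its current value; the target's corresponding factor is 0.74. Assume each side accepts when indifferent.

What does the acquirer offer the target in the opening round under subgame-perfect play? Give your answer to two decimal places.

247.60

Work backward from the last round.
Round 4 (the target proposes): the acquirer gets 65 if talks fail, so the target offers 65 and keeps 335.
Round 3 (the acquirer proposes): the target can get 335 next round, worth 0.74 × 335 = 247.9 now. The acquirer offers 247.9 and keeps 400 − 247.9 = 152.1.
Round 2 (the target proposes): the acquirer can get 152.1 next round, worth 0.43 × 152.1 = 65.403 now. The target offers 65.403 and keeps 400 − 65.403 = 334.597.
Round 1 (the acquirer proposes): the target can get 334.597 next round, worth 0.74 × 334.597 = 247.60178 now, so the acquirer offers 247.60178, keeping 152.39822.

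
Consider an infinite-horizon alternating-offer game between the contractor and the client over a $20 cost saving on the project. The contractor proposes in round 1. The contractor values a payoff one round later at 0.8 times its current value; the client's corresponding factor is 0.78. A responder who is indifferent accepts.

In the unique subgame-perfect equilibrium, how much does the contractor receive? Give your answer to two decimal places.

11.70

When the contractor proposes, the client accepts any offer worth at least 0.78 times what the client would get by proposing next round; and vice versa.
This gives x = 20 − 0.78y and y = 20 − 0.8x, where x and y are each side's share when it proposes.
Hence (1 − 0.78·0.8)x = 20(1 − 0.78), i.e. 0.376·x = 4.4.
x ≈ 11.7021; the client's share is 20 − x ≈ 8.2979.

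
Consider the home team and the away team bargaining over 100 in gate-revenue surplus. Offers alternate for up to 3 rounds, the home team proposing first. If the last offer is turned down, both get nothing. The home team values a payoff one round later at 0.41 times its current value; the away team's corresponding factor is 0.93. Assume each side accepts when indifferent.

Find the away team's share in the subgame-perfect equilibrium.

54.87

By backward induction:
Round 3 (the home team proposes): rejection yields 0 for the away team; the home team offers 0 and keeps 100.
Round 2 (the away team proposes): the home team can get 100 next round, worth 0.41 × 100 = 41 now; the away team offers that and keeps 59.
Round 1 (the home team proposes): the away team can get 59 next round, worth 0.93 × 59 = 54.87 now. The home team offers 54.87 and keeps 100 − 54.87 = 45.13.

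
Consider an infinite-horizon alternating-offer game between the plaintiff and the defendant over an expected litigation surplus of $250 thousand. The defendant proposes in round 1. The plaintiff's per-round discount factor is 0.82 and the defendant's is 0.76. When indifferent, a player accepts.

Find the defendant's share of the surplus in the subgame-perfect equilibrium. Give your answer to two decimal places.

119.43

Let x be the defendant's share when the defendant proposes and y be the plaintiff's share when the plaintiff proposes.
The plaintiff accepts iff offered ≥ 0.82·y, so x = 250 − 0.82y. Symmetrically y = 250 − 0.76x.
Substituting: x = 250 − 0.82(250 − 0.76x), giving x(1 − 0.76·0.82) = 250(1 − 0.82).
So x = 250 × 0.18 / 0.3768 ≈ 119.4268, and the plaintiff receives 250 − x ≈ 130.5732.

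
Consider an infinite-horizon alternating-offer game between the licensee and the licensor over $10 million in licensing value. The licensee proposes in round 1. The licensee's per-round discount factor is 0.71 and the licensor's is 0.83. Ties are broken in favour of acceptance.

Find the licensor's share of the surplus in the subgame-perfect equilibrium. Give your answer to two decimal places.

5.86

When the licensee proposes, the licensor accepts any offer worth at least 0.83 times what the licensor would get by proposing next round; and vice versa.
This gives x = 10 − 0.83y and y = 10 − 0.71x, where x and y are each side's share when it proposes.
Hence (1 − 0.83·0.71)x = 10(1 − 0.83), i.e. 0.4107·x = 1.7.
x ≈ 4.1393; the licensor's share is 10 − x ≈ 5.8607.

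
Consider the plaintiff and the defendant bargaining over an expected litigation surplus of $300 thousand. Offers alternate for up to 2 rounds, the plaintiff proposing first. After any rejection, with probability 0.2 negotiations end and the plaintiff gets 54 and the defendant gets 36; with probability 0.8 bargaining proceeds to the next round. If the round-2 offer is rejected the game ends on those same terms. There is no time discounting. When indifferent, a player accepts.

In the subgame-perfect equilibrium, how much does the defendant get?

204

Round 2 (the defendant proposes): the plaintiff gets 54 if talks fail, so the defendant offers 54 and keeps 246.
Round 1 (the plaintiff proposes): rejecting gives the defendant an expected 0.8 × 246 + 0.2 × 36 = 204, so the plaintiff offers 204, keeping 96.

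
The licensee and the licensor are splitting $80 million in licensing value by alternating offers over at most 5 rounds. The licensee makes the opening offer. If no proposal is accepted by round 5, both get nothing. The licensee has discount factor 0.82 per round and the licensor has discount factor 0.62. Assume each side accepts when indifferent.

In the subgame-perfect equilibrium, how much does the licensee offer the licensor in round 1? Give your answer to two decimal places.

13.47

Work backward from the last round.
Round 5 (the licensee proposes): the licensor will accept anything ≥ 0, so the licensee offers 0 and keeps 80.
Round 4 (the licensor proposes): the licensee can get 80 next round, worth 0.82 × 80 = 65.6 now. The licensor offers 65.6 and keeps 80 − 65.6 = 14.4.
Round 3 (the licensee proposes): the licensor can get 14.4 next round, worth 0.62 × 14.4 = 8.928 now. The licensee offers 8.928 and keeps 80 − 8.928 = 71.072.
Round 2 (the licensor proposes): the licensee can get 71.072 next round, worth 0.82 × 71.072 = 58.27904 now, so the licensor offers 58.27904, keeping 21.72096.
Round 1 (the licensee proposes): the licensor can get 21.72096 next round, worth 0.62 × 21.72096 = 13.4669952 now, so the licensee offers 13.4669952, keeping 66.5330048.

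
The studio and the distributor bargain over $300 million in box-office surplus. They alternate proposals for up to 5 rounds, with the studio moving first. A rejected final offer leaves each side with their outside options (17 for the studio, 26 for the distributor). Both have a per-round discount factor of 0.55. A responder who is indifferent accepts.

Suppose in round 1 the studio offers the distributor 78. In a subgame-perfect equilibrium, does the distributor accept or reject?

Reject

Work out the distributor's continuation value if the offer is rejected.
Round 5 (the studio proposes): the distributor gets 26 if talks fail, so the studio offers 26 and keeps 274.
Round 4 (the distributor proposes): the studio can get 274 next round, worth 0.55 × 274 = 150.7 now, so the distributor offers 150.7, keeping 149.3.
Round 3 (the studio proposes): the distributor can get 149.3 next round, worth 0.55 × 149.3 = 82.115 now, so the studio offers 82.115, keeping 217.885.
Round 2 (the distributor proposes): the studio can get 217.885 next round, worth 0.55 × 217.885 = 119.83675 now. The distributor offers 119.83675 and keeps 300 − 119.83675 = 180.16325.
So by rejecting in round 1, the distributor gets 180.16325 next round, worth 0.55 × 180.16325 = 99.0897875 now.
Offer 78 < 99.0897875, so the distributor rejects.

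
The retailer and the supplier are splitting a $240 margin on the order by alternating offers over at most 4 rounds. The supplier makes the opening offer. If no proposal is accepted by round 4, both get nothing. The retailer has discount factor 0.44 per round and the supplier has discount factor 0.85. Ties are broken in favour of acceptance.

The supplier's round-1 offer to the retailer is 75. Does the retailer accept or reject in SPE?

Accept

Round 4 (the retailer proposes): the supplier will accept anything ≥ 0, so the retailer offers 0 and keeps 240.
Round 3 (the supplier proposes): the retailer can get 240 next round, worth 0.44 × 240 = 105.6 now. The supplier offers 105.6 and keeps 240 − 105.6 = 134.4.
Round 2 (the retailer proposes): the supplier can get 134.4 next round, worth 0.85 × 134.4 = 114.24 now, so the retailer offers 114.24, keeping 125.76.
So by rejecting in round 1, the retailer gets 125.76 next round, worth 0.44 × 125.76 = 55.3344 now.
Offer 75 ≥ 55.3344, so the retailer accepts.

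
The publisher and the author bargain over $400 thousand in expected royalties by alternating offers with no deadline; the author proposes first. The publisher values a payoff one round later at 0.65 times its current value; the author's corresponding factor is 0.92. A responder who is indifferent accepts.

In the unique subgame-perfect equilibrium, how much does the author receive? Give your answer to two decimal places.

Let x be the author's share when the author proposes and y be the publisher's share when the publisher proposes.
The publisher accepts iff offered ≥ 0.65·y, so x = 400 − 0.65y. Symmetrically y = 400 − 0.92x.
Substituting: x = 400 − 0.65(400 − 0.92x), giving x(1 − 0.92·0.65) = 400(1 − 0.65).
So x = 400 × 0.35 / 0.402 ≈ 348.2587, and the publisher receives 400 − x ≈ 51.7413.

348.26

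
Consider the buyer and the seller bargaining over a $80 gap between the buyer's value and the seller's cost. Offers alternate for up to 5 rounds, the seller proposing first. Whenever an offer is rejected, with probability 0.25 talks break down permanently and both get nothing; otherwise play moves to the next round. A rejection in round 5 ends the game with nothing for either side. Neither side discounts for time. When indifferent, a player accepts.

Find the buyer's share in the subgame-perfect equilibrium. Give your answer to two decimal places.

23.44

Round 5 (the seller proposes): rejection yields 0 for the buyer; the seller offers 0 and keeps 80.
Round 4 (the buyer proposes): rejecting gives the seller an expected 0.75 × 80 = 60. The buyer offers 60 and keeps 80 − 60 = 20.
Round 3 (the seller proposes): rejecting gives the buyer an expected 0.75 × 20 = 15, so the seller offers 15, keeping 65.
Round 2 (the buyer proposes): rejecting gives the seller an expected 0.75 × 65 = 48.75; the buyer offers that and keeps 31.25.
Round 1 (the seller proposes): rejecting gives the buyer an expected 0.75 × 31.25 = 23.4375, so the seller offers 23.4375, keeping 56.5625.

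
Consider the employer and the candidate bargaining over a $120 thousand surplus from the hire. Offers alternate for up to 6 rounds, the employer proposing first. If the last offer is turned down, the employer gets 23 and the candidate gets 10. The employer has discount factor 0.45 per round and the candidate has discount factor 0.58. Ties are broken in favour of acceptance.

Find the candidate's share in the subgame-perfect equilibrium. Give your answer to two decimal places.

52.10

Round 6 (the candidate proposes): the employer gets 23 if talks fail, so the candidate offers 23 and keeps 97.
Round 5 (the employer proposes): the candidate can get 97 next round, worth 0.58 × 97 = 56.26 now; the employer offers that and keeps 63.74.
Round 4 (the candidate proposes): the employer can get 63.74 next round, worth 0.45 × 63.74 = 28.683 now; the candidate offers that and keeps 91.317.
Round 3 (the employer proposes): the candidate can get 91.317 next round, worth 0.58 × 91.317 = 52.96386 now, so the employer offers 52.96386, keeping 67.03614.
Round 2 (the candidate proposes): the employer can get 67.03614 next round, worth 0.45 × 67.03614 = 30.166263 now; the candidate offers that and keeps 89.833737.
Round 1 (the employer proposes): the candidate can get 89.833737 next round, worth 0.58 × 89.833737 = 52.10356746 now. The employer offers 52.10356746 and keeps 120 − 52.10356746 = 67.89643254.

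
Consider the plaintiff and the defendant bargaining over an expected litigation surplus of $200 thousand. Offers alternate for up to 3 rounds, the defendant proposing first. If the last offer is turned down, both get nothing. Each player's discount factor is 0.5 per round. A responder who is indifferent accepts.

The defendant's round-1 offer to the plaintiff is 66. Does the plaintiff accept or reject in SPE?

Accept

Round 3 (the defendant proposes): rejection yields 0 for the plaintiff; the defendant offers 0 and keeps 200.
Round 2 (the plaintiff proposes): the defendant can get 200 next round, worth 0.5 × 200 = 100 now; the plaintiff offers that and keeps 100.
So by rejecting in round 1, the plaintiff gets 100 next round, worth 0.5 × 100 = 50 now.
Offer 66 ≥ 50, so the plaintiff accepts.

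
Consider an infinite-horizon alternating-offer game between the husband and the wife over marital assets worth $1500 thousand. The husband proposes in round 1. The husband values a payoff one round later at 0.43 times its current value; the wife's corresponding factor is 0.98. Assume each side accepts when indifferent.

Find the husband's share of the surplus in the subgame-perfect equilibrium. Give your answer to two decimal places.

Let x be the husband's share when the husband proposes and y be the wife's share when the wife proposes.
The wife accepts iff offered ≥ 0.98·y, so x = 1500 − 0.98y. Symmetrically y = 1500 − 0.43x.
Substituting: x = 1500 − 0.98(1500 − 0.43x), giving x(1 − 0.43·0.98) = 1500(1 − 0.98).
So x = 1500 × 0.02 / 0.5786 ≈ 51.8493, and the wife receives 1500 − x ≈ 1448.1507.

51.85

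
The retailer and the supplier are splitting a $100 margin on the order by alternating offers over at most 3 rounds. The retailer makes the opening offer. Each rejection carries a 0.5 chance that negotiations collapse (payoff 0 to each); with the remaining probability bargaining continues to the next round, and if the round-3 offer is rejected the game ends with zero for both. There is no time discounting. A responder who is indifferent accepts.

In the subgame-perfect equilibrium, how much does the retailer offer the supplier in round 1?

Round 3 (the retailer proposes): rejection yields 0 for the supplier; the retailer offers 0 and keeps 100.
Round 2 (the supplier proposes): rejecting gives the retailer an expected 0.5 × 100 = 50. The supplier offers 50 and keeps 100 − 50 = 50.
Round 1 (the retailer proposes): rejecting gives the supplier an expected 0.5 × 50 = 25. The retailer offers 25 and keeps 100 − 25 = 75.

25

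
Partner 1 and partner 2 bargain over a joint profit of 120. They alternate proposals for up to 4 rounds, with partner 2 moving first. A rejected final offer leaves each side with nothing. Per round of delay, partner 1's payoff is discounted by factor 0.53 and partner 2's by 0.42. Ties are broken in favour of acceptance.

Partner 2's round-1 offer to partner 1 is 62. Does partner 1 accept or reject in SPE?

Accept

Round 4 (partner 1 proposes): partner 2 will accept anything ≥ 0, so partner 1 offers 0 and keeps 120.
Round 3 (partner 2 proposes): partner 1 can get 120 next round, worth 0.53 × 120 = 63.6 now; partner 2 offers that and keeps 56.4.
Round 2 (partner 1 proposes): partner 2 can get 56.4 next round, worth 0.42 × 56.4 = 23.688 now. Partner 1 offers 23.688 and keeps 120 − 23.688 = 96.312.
So by rejecting in round 1, partner 1 gets 96.312 next round, worth 0.53 × 96.312 = 51.04536 now.
Offer 62 ≥ 51.04536, so partner 1 accepts.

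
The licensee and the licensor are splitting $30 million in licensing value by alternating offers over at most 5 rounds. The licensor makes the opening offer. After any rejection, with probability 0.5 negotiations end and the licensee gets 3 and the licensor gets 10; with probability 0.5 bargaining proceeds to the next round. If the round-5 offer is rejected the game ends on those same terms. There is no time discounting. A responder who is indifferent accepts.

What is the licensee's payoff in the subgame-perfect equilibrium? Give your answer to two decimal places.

By backward induction:
Round 5 (the licensor proposes): the licensee gets 3 if talks fail, so the licensor offers 3 and keeps 27.
Round 4 (the licensee proposes): rejecting gives the licensor an expected 0.5 × 27 + 0.5 × 10 = 18.5, so the licensee offers 18.5, keeping 11.5.
Round 3 (the licensor proposes): rejecting gives the licensee an expected 0.5 × 11.5 + 0.5 × 3 = 7.25. The licensor offers 7.25 and keeps 30 − 7.25 = 22.75.
Round 2 (the licensee proposes): rejecting gives the licensor an expected 0.5 × 22.75 + 0.5 × 10 = 16.375. The licensee offers 16.375 and keeps 30 − 16.375 = 13.625.
Round 1 (the licensor proposes): rejecting gives the licensee an expected 0.5 × 13.625 + 0.5 × 3 = 8.3125; the licensor offers that and keeps 21.6875.

8.31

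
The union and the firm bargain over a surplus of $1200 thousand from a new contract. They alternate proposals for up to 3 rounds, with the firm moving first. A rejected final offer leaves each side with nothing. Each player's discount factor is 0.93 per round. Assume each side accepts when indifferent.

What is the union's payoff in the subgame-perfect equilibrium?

Solve by backward induction from round 3.
Round 3 (the firm proposes): the union will accept anything ≥ 0, so the firm offers 0 and keeps 1200.
Round 2 (the union proposes): the firm can get 1200 next round, worth 0.93 × 1200 = 1116 now, so the union offers 1116, keeping 84.
Round 1 (the firm proposes): the union can get 84 next round, worth 0.93 × 84 = 78.12 now. The firm offers 78.12 and keeps 1200 − 78.12 = 1121.88.

78.12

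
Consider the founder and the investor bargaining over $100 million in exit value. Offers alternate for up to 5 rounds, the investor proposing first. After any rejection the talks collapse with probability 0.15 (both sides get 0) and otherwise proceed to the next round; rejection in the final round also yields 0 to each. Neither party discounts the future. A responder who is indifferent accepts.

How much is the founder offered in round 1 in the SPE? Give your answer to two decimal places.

Round 5 (the investor proposes): the founder will accept anything ≥ 0, so the investor offers 0 and keeps 100.
Round 4 (the founder proposes): rejecting gives the investor an expected 0.85 × 100 = 85, so the founder offers 85, keeping 15.
Round 3 (the investor proposes): rejecting gives the founder an expected 0.85 × 15 = 12.75; the investor offers that and keeps 87.25.
Round 2 (the founder proposes): rejecting gives the investor an expected 0.85 × 87.25 = 74.1625, so the founder offers 74.1625, keeping 25.8375.
Round 1 (the investor proposes): rejecting gives the founder an expected 0.85 × 25.8375 = 21.961875. The investor offers 21.961875 and keeps 100 − 21.961875 = 78.038125.

21.96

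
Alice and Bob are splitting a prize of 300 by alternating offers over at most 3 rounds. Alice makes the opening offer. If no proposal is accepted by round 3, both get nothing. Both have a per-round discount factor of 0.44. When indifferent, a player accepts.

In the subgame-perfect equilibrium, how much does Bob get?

73.92

Round 3 (Alice proposes): Bob will accept anything ≥ 0, so Alice offers 0 and keeps 300.
Round 2 (Bob proposes): Alice can get 300 next round, worth 0.44 × 300 = 132 now, so Bob offers 132, keeping 168.
Round 1 (Alice proposes): Bob can get 168 next round, worth 0.44 × 168 = 73.92 now, so Alice offers 73.92, keeping 226.08.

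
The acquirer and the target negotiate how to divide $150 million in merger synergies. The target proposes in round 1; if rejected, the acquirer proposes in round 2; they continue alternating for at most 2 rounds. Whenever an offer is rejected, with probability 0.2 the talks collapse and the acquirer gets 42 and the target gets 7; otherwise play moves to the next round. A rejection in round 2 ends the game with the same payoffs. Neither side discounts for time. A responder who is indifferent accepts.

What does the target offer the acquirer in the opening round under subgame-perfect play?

122.8

Round 2 (the acquirer proposes): the target gets 7 if talks fail, so the acquirer offers 7 and keeps 143.
Round 1 (the target proposes): rejecting gives the acquirer an expected 0.8 × 143 + 0.2 × 42 = 122.8; the target offers that and keeps 27.2.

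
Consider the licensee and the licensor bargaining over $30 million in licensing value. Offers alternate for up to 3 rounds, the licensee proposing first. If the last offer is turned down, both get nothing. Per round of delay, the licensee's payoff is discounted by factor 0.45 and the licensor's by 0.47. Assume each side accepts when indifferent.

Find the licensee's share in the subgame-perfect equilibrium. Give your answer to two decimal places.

22.25

Round 3 (the licensee proposes): the licensor will accept anything ≥ 0, so the licensee offers 0 and keeps 30.
Round 2 (the licensor proposes): the licensee can get 30 next round, worth 0.45 × 30 = 13.5 now, so the licensor offers 13.5, keeping 16.5.
Round 1 (the licensee proposes): the licensor can get 16.5 next round, worth 0.47 × 16.5 = 7.755 now. The licensee offers 7.755 and keeps 30 − 7.755 = 22.245.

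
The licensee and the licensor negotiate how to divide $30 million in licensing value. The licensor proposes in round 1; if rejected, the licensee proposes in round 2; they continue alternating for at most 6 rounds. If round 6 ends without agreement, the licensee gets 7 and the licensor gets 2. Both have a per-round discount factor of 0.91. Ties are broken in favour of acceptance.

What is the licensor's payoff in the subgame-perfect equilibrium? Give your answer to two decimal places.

8.04

Round 6 (the licensee proposes): the licensor gets 2 if talks fail, so the licensee offers 2 and keeps 28.
Round 5 (the licensor proposes): the licensee can get 28 next round, worth 0.91 × 28 = 25.48 now. The licensor offers 25.48 and keeps 30 − 25.48 = 4.52.
Round 4 (the licensee proposes): the licensor can get 4.52 next round, worth 0.91 × 4.52 = 4.1132 now; the licensee offers that and keeps 25.8868.
Round 3 (the licensor proposes): the licensee can get 25.8868 next round, worth 0.91 × 25.8868 = 23.556988 now; the licensor offers that and keeps 6.443012.
Round 2 (the licensee proposes): the licensor can get 6.443012 next round, worth 0.91 × 6.443012 = 5.86314092 now; the licensee offers that and keeps 24.13685908.
Round 1 (the licensor proposes): the licensee can get 24.13685908 next round, worth 0.91 × 24.13685908 = 21.9645417628 now. The licensor offers 21.9645417628 and keeps 30 − 21.9645417628 = 8.0354582372.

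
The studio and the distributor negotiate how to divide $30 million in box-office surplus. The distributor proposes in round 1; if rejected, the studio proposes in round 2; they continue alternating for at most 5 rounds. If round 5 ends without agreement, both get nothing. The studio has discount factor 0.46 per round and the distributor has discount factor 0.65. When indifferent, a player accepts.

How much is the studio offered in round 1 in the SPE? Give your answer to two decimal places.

Work backward from the last round.
Round 5 (the distributor proposes): rejection yields 0 for the studio; the distributor offers 0 and keeps 30.
Round 4 (the studio proposes): the distributor can get 30 next round, worth 0.65 × 30 = 19.5 now; the studio offers that and keeps 10.5.
Round 3 (the distributor proposes): the studio can get 10.5 next round, worth 0.46 × 10.5 = 4.83 now; the distributor offers that and keeps 25.17.
Round 2 (the studio proposes): the distributor can get 25.17 next round, worth 0.65 × 25.17 = 16.3605 now. The studio offers 16.3605 and keeps 30 − 16.3605 = 13.6395.
Round 1 (the distributor proposes): the studio can get 13.6395 next round, worth 0.46 × 13.6395 = 6.27417 now. The distributor offers 6.27417 and keeps 30 − 6.27417 = 23.72583.

6.27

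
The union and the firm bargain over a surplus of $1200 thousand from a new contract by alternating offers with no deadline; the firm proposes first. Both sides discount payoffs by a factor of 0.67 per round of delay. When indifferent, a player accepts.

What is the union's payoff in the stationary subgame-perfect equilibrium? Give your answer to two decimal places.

481.44

Let x be the firm's share when the firm proposes and y be the union's share when the union proposes.
The union accepts iff offered ≥ 0.67·y, so x = 1200 − 0.67y. Symmetrically y = 1200 − 0.67x.
Substituting: x = 1200 − 0.67(1200 − 0.67x), giving x(1 − 0.67·0.67) = 1200(1 − 0.67).
So x = 1200 × 0.33 / 0.5511 ≈ 718.5629, and the union receives 1200 − x ≈ 481.4371.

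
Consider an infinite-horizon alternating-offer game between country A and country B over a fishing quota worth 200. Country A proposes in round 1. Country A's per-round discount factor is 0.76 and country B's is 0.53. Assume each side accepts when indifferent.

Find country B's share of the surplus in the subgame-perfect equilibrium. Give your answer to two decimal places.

42.60

In a stationary SPE each proposer offers the other exactly their discounted continuation value.
If country A keeps x when proposing and country B keeps y when proposing, then x = 200 − 0.53y and y = 200 − 0.76x.
Solving: x = 200(1 − 0.53) / (1 − 0.76·0.53) = 94 / 0.5972 ≈ 157.4012.
Country B gets 200 − 157.4012 ≈ 42.5988.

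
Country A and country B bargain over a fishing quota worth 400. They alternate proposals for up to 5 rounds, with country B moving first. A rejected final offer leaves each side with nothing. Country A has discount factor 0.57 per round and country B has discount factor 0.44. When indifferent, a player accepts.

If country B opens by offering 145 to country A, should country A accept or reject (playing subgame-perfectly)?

Reject

Round 5 (country B proposes): rejection yields 0 for country A; country B offers 0 and keeps 400.
Round 4 (country A proposes): country B can get 400 next round, worth 0.44 × 400 = 176 now, so country A offers 176, keeping 224.
Round 3 (country B proposes): country A can get 224 next round, worth 0.57 × 224 = 127.68 now. Country B offers 127.68 and keeps 400 − 127.68 = 272.32.
Round 2 (country A proposes): country B can get 272.32 next round, worth 0.44 × 272.32 = 119.8208 now. Country A offers 119.8208 and keeps 400 − 119.8208 = 280.1792.
So by rejecting in round 1, country A gets 280.1792 next round, worth 0.57 × 280.1792 = 159.702144 now.
Offer 145 < 159.702144, so country A rejects.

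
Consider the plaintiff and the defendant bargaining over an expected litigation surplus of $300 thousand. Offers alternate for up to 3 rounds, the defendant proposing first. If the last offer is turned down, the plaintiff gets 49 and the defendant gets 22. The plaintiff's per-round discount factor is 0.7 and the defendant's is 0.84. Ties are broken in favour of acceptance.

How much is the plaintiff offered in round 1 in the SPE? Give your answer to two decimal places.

By backward induction:
Round 3 (the defendant proposes): the plaintiff gets 49 if talks fail, so the defendant offers 49 and keeps 251.
Round 2 (the plaintiff proposes): the defendant can get 251 next round, worth 0.84 × 251 = 210.84 now, so the plaintiff offers 210.84, keeping 89.16.
Round 1 (the defendant proposes): the plaintiff can get 89.16 next round, worth 0.7 × 89.16 = 62.412 now; the defendant offers that and keeps 237.588.

62.41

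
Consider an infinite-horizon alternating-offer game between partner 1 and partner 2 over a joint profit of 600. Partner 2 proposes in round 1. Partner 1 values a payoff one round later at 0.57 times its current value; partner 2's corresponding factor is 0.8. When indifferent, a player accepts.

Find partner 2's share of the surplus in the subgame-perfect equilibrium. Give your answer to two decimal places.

474.26

Let x be partner 2's share when partner 2 proposes and y be partner 1's share when partner 1 proposes.
Partner 1 accepts iff offered ≥ 0.57·y, so x = 600 − 0.57y. Symmetrically y = 600 − 0.8x.
Substituting: x = 600 − 0.57(600 − 0.8x), giving x(1 − 0.8·0.57) = 600(1 − 0.57).
So x = 600 × 0.43 / 0.544 ≈ 474.2647, and partner 1 receives 600 − x ≈ 125.7353.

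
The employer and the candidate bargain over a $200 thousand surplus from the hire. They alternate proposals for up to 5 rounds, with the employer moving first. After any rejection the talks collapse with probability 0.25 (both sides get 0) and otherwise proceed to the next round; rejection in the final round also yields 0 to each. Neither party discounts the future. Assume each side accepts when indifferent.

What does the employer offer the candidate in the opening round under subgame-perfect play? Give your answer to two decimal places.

Round 5 (the employer proposes): rejection yields 0 for the candidate; the employer offers 0 and keeps 200.
Round 4 (the candidate proposes): rejecting gives the employer an expected 0.75 × 200 = 150. The candidate offers 150 and keeps 200 − 150 = 50.
Round 3 (the employer proposes): rejecting gives the candidate an expected 0.75 × 50 = 37.5; the employer offers that and keeps 162.5.
Round 2 (the candidate proposes): rejecting gives the employer an expected 0.75 × 162.5 = 121.875; the candidate offers that and keeps 78.125.
Round 1 (the employer proposes): rejecting gives the candidate an expected 0.75 × 78.125 = 58.59375, so the employer offers 58.59375, keeping 141.40625.

58.59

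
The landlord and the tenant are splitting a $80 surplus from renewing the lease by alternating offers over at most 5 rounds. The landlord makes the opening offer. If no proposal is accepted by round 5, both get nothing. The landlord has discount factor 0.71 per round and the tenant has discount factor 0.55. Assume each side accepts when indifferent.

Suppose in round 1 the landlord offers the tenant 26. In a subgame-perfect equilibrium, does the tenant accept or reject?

Round 5 (the landlord proposes): the tenant will accept anything ≥ 0, so the landlord offers 0 and keeps 80.
Round 4 (the tenant proposes): the landlord can get 80 next round, worth 0.71 × 80 = 56.8 now. The tenant offers 56.8 and keeps 80 − 56.8 = 23.2.
Round 3 (the landlord proposes): the tenant can get 23.2 next round, worth 0.55 × 23.2 = 12.76 now. The landlord offers 12.76 and keeps 80 − 12.76 = 67.24.
Round 2 (the tenant proposes): the landlord can get 67.24 next round, worth 0.71 × 67.24 = 47.7404 now. The tenant offers 47.7404 and keeps 80 − 47.7404 = 32.2596.
So by rejecting in round 1, the tenant gets 32.2596 next round, worth 0.55 × 32.2596 = 17.74278 now.
Offer 26 ≥ 17.74278, so the tenant accepts.

Accept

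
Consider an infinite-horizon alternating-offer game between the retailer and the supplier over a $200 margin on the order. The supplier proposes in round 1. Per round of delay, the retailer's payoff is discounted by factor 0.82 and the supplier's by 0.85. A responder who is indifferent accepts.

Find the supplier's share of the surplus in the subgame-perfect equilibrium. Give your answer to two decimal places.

118.81

Let x be the supplier's share when the supplier proposes and y be the retailer's share when the retailer proposes.
The retailer accepts iff offered ≥ 0.82·y, so x = 200 − 0.82y. Symmetrically y = 200 − 0.85x.
Substituting: x = 200 − 0.82(200 − 0.85x), giving x(1 − 0.85·0.82) = 200(1 − 0.82).
So x = 200 × 0.18 / 0.303 ≈ 118.8119, and the retailer receives 200 − x ≈ 81.1881.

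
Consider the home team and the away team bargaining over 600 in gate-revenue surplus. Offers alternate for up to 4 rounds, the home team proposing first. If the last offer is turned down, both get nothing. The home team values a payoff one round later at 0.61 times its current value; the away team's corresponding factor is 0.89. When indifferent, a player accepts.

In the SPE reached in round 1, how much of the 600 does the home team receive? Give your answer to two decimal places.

Work backward from the last round.
Round 4 (the away team proposes): the home team will accept anything ≥ 0, so the away team offers 0 and keeps 600.
Round 3 (the home team proposes): the away team can get 600 next round, worth 0.89 × 600 = 534 now. The home team offers 534 and keeps 600 − 534 = 66.
Round 2 (the away team proposes): the home team can get 66 next round, worth 0.61 × 66 = 40.26 now, so the away team offers 40.26, keeping 559.74.
Round 1 (the home team proposes): the away team can get 559.74 next round, worth 0.89 × 559.74 = 498.1686 now, so the home team offers 498.1686, keeping 101.8314.

101.83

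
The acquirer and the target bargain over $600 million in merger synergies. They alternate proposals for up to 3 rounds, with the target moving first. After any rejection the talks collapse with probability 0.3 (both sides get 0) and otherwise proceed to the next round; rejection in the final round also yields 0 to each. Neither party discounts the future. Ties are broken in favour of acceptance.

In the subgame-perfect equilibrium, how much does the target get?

474

Round 3 (the target proposes): rejection yields 0 for the acquirer; the target offers 0 and keeps 600.
Round 2 (the acquirer proposes): rejecting gives the target an expected 0.7 × 600 = 420, so the acquirer offers 420, keeping 180.
Round 1 (the target proposes): rejecting gives the acquirer an expected 0.7 × 180 = 126, so the target offers 126, keeping 474.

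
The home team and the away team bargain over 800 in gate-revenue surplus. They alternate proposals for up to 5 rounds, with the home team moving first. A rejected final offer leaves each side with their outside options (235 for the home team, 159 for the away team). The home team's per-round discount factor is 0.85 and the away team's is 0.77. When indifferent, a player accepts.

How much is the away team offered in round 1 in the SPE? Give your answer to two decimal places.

220.99

Solve by backward induction from round 5.
Round 5 (the home team proposes): the away team gets 159 if talks fail, so the home team offers 159 and keeps 641.
Round 4 (the away team proposes): the home team can get 641 next round, worth 0.85 × 641 = 544.85 now. The away team offers 544.85 and keeps 800 − 544.85 = 255.15.
Round 3 (the home team proposes): the away team can get 255.15 next round, worth 0.77 × 255.15 = 196.4655 now, so the home team offers 196.4655, keeping 603.5345.
Round 2 (the away team proposes): the home team can get 603.5345 next round, worth 0.85 × 603.5345 = 513.004325 now. The away team offers 513.004325 and keeps 800 − 513.004325 = 286.995675.
Round 1 (the home team proposes): the away team can get 286.995675 next round, worth 0.77 × 286.995675 = 220.98666975 now. The home team offers 220.98666975 and keeps 800 − 220.98666975 = 579.01333025.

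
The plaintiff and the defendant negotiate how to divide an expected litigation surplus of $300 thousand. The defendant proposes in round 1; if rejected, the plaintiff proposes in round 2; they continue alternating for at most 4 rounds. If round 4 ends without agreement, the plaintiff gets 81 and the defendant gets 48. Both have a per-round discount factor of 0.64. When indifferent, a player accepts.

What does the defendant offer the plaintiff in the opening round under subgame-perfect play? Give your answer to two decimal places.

135.18

Round 4 (the plaintiff proposes): the defendant gets 48 if talks fail, so the plaintiff offers 48 and keeps 252.
Round 3 (the defendant proposes): the plaintiff can get 252 next round, worth 0.64 × 252 = 161.28 now; the defendant offers that and keeps 138.72.
Round 2 (the plaintiff proposes): the defendant can get 138.72 next round, worth 0.64 × 138.72 = 88.7808 now. The plaintiff offers 88.7808 and keeps 300 − 88.7808 = 211.2192.
Round 1 (the defendant proposes): the plaintiff can get 211.2192 next round, worth 0.64 × 211.2192 = 135.180288 now; the defendant offers that and keeps 164.819712.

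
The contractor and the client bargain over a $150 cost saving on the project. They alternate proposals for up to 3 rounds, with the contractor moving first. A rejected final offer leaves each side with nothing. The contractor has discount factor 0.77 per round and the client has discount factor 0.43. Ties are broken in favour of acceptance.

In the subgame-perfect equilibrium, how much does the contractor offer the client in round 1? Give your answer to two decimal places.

Round 3 (the contractor proposes): the client will accept anything ≥ 0, so the contractor offers 0 and keeps 150.
Round 2 (the client proposes): the contractor can get 150 next round, worth 0.77 × 150 = 115.5 now. The client offers 115.5 and keeps 150 − 115.5 = 34.5.
Round 1 (the contractor proposes): the client can get 34.5 next round, worth 0.43 × 34.5 = 14.835 now, so the contractor offers 14.835, keeping 135.165.

14.84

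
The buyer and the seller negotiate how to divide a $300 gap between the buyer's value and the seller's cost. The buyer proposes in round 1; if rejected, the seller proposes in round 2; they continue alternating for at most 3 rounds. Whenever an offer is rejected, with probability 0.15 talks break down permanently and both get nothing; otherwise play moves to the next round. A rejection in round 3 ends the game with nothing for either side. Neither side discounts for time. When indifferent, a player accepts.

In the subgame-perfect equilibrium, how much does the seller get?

38.25

Round 3 (the buyer proposes): the seller will accept anything ≥ 0, so the buyer offers 0 and keeps 300.
Round 2 (the seller proposes): rejecting gives the buyer an expected 0.85 × 300 = 255, so the seller offers 255, keeping 45.
Round 1 (the buyer proposes): rejecting gives the seller an expected 0.85 × 45 = 38.25; the buyer offers that and keeps 261.75.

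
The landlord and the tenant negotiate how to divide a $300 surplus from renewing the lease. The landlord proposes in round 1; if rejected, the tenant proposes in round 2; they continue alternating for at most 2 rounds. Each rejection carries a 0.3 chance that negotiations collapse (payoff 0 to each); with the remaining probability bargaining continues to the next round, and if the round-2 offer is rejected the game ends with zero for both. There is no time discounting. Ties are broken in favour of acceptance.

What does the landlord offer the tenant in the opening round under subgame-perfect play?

Round 2 (the tenant proposes): rejection yields 0 for the landlord; the tenant offers 0 and keeps 300.
Round 1 (the landlord proposes): rejecting gives the tenant an expected 0.7 × 300 = 210, so the landlord offers 210, keeping 90.

210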